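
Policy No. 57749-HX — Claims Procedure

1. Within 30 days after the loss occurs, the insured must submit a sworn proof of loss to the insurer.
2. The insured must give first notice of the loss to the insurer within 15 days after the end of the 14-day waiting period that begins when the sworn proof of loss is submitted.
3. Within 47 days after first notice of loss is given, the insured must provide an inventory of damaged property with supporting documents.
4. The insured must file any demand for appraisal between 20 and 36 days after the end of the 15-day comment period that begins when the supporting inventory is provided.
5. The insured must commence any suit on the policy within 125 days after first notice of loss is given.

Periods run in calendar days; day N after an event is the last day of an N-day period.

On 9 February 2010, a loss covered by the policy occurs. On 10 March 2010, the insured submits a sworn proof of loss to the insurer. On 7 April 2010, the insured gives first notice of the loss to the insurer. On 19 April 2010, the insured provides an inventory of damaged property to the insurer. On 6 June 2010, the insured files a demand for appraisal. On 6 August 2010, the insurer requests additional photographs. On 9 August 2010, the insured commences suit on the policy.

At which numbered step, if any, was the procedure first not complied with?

Step 1 — counting 30 days from 9 February 2010 (when the loss occurs) gives a deadline of 11 March 2010; 10 March 2010 is within that limit.
Step 2 — counting 15 days from 24 March 2010 (end of the 14-day waiting period, which began when the sworn proof of loss is submitted on 10 March 2010) gives a deadline of 8 April 2010; 7 April 2010 is within that limit.
Step 3 — counting 47 days from 7 April 2010 (when first notice of loss is given) gives a deadline of 24 May 2010; done 19 April 2010 — timely.
Step 4 — 20 and 36 days from 4 May 2010 (end of the 15-day comment period, which began when the supporting inventory is provided on 19 April 2010) are 24 May 2010 and 9 June 2010 respectively; done 6 June 2010, which is between those dates.
Step 5 — counting 125 days from 7 April 2010 (when first notice of loss is given) gives a deadline of 10 August 2010; completed 9 August 2010, before the deadline.

None — every step was satisfied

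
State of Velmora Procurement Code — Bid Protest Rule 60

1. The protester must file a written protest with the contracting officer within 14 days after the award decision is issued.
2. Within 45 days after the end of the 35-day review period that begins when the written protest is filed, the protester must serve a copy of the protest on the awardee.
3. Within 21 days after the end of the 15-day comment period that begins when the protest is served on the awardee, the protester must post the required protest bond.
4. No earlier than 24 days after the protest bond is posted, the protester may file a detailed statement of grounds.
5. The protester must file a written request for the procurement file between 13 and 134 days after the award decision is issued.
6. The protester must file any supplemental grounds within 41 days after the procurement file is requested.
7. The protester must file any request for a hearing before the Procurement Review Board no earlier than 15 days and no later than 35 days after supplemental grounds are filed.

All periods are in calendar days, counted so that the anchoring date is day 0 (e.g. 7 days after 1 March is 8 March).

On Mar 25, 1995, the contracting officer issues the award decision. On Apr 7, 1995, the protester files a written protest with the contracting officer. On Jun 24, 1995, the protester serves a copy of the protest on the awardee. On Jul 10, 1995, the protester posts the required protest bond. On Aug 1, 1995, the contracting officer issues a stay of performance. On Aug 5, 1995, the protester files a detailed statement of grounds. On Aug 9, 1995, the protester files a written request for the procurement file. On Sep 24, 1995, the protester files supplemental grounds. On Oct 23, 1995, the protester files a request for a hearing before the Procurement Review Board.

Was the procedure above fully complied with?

Step 1 — counting 14 days from Mar 25, 1995 (when the award decision is issued) gives a deadline of Apr 8, 1995; done Apr 7, 1995 — timely.
Step 2 — counting 45 days from May 12, 1995 (end of the 35-day review period, which began when the written protest is filed on Apr 7, 1995) gives a deadline of Jun 26, 1995; completed Jun 24, 1995, before the deadline.
Step 3 — counting 21 days from Jul 9, 1995 (end of the 15-day comment period, which began when the protest is served on the awardee on Jun 24, 1995) gives a deadline of Jul 30, 1995; completed Jul 10, 1995, before the deadline.
Step 4 — must wait 24 days from Jul 10, 1995 (when the protest bond is posted), so not before Aug 3, 1995; done Aug 5, 1995, after the minimum wait.
Step 5 — 13 and 134 days from Mar 25, 1995 (when the award decision is issued) are Apr 7, 1995 and Aug 6, 1995 respectively; done Aug 9, 1995 — 3 days after the window closed.

No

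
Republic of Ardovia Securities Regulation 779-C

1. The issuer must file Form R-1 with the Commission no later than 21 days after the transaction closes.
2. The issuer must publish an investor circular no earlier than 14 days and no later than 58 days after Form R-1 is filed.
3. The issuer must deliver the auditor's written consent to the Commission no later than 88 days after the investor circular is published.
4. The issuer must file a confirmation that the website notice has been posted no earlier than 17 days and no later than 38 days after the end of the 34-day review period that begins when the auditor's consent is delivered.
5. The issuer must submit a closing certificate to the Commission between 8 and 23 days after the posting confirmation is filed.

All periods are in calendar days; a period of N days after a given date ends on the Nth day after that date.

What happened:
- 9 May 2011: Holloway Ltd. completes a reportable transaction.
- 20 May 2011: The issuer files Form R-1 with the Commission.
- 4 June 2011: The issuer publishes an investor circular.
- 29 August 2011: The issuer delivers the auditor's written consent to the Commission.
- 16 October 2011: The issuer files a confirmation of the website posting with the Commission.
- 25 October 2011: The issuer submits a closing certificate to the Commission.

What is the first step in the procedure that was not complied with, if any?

Step 1: 21 days after 9 May 2011 (when the transaction closes) is 30 May 2011; done 20 May 2011 — timely.
Step 2: the window is 14–58 days after 20 May 2011 (when Form R-1 is filed), so 3 June 2011 through 17 July 2011; done 4 June 2011 — within the window.
Step 3: 88 days after 4 June 2011 (when the investor circular is published) is 31 August 2011; 29 August 2011 is within that limit.
Step 4: the window is 17–38 days after 2 October 2011 (end of the 34-day review period, which began when the auditor's consent is delivered on 29 August 2011), so 19 October 2011 through 9 November 2011; 16 October 2011 is 3 days too early.

Step 4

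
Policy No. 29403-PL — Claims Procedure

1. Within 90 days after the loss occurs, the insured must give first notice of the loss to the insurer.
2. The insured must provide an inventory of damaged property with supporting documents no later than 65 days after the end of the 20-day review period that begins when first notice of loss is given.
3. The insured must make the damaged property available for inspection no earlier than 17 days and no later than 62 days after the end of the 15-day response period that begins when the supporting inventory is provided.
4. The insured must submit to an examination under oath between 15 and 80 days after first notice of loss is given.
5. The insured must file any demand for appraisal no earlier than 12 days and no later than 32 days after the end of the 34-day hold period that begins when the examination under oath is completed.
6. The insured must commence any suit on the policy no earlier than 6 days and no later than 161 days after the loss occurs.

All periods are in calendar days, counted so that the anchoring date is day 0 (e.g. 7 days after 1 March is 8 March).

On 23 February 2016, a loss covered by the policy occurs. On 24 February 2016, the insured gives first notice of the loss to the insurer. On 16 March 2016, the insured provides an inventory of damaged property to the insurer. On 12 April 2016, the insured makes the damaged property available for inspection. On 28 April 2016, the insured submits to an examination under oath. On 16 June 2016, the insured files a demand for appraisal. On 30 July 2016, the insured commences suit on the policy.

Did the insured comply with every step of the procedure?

No

Step 1: 90 days after 23 February 2016 (when the loss occurs) is 23 May 2016; 24 February 2016 is within that limit.
Step 2: 65 days after 15 March 2016 (end of the 20-day review period, which began when first notice of loss is given on 24 February 2016) is 19 May 2016; 16 March 2016 is within that limit.
Step 3: the window is 17–62 days after 31 March 2016 (end of the 15-day response period, which began when the supporting inventory is provided on 16 March 2016), so 17 April 2016 through 1 June 2016; 12 April 2016 is 5 days too early.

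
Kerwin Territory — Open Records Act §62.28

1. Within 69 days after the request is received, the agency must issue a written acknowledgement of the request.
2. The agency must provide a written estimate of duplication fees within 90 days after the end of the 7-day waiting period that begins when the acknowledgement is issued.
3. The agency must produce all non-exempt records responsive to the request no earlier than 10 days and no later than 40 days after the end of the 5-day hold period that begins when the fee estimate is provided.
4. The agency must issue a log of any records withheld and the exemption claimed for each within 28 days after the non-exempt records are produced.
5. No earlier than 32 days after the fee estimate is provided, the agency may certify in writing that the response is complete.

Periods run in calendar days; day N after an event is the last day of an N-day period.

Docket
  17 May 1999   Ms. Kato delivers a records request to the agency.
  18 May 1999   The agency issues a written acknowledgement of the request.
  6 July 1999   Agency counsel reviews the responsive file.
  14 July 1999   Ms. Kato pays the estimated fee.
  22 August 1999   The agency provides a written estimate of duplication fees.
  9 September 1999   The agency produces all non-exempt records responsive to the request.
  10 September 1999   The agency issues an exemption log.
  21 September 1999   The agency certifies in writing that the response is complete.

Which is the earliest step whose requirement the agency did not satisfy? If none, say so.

Step 5

Step 1 — counting 69 days from 17 May 1999 (when the request is received) gives a deadline of 25 July 1999; done 18 May 1999 — timely.
Step 2 — counting 90 days from 25 May 1999 (end of the 7-day waiting period, which began when the acknowledgement is issued on 18 May 1999) gives a deadline of 23 August 1999; completed 22 August 1999, before the deadline.
Step 3 — 10 and 40 days from 27 August 1999 (end of the 5-day hold period, which began when the fee estimate is provided on 22 August 1999) are 6 September 1999 and 6 October 1999 respectively; done 9 September 1999 — within the window.
Step 4 — counting 28 days from 9 September 1999 (when the non-exempt records are produced) gives a deadline of 7 October 1999; done 10 September 1999 — timely.
Step 5 — must wait 32 days from 22 August 1999 (when the fee estimate is provided), so not before 23 September 1999; done 21 September 1999 — 2 days too early.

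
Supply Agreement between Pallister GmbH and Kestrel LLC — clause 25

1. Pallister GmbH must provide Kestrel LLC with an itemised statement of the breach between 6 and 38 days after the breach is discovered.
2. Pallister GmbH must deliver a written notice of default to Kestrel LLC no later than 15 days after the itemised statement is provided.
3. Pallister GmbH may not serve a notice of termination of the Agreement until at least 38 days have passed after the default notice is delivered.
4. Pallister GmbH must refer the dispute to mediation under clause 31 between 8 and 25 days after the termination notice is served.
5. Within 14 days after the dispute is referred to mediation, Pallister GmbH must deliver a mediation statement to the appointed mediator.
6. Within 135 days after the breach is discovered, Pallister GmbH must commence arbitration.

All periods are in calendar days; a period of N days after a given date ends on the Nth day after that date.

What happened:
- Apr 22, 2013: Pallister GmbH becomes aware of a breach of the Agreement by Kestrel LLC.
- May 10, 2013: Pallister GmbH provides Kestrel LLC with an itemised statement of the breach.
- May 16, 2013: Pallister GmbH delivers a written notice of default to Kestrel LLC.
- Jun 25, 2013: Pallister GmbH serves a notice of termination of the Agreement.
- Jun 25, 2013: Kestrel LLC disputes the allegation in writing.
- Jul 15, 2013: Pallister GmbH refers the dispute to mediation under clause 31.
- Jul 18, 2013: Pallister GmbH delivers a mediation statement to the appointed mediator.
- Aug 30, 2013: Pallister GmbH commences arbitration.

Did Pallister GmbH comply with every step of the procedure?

Yes

Step 1: the window is 6–38 days after Apr 22, 2013 (when the breach is discovered), so Apr 28, 2013 through May 30, 2013; done May 10, 2013, which is between those dates.
Step 2: 15 days after May 10, 2013 (when the itemised statement is provided) is May 25, 2013; May 16, 2013 is within that limit.
Step 3: the earliest permitted date is 38 days after May 16, 2013 (when the default notice is delivered), i.e. Jun 23, 2013; done Jun 25, 2013 — permitted.
Step 4: the window is 8–25 days after Jun 25, 2013 (when the termination notice is served), so Jul 3, 2013 through Jul 20, 2013; done Jul 15, 2013, which is between those dates.
Step 5: 14 days after Jul 15, 2013 (when the dispute is referred to mediation) is Jul 29, 2013; done Jul 18, 2013 — timely.
Step 6: 135 days after Apr 22, 2013 (when the breach is discovered) is Sep 4, 2013; completed Aug 30, 2013, before the deadline.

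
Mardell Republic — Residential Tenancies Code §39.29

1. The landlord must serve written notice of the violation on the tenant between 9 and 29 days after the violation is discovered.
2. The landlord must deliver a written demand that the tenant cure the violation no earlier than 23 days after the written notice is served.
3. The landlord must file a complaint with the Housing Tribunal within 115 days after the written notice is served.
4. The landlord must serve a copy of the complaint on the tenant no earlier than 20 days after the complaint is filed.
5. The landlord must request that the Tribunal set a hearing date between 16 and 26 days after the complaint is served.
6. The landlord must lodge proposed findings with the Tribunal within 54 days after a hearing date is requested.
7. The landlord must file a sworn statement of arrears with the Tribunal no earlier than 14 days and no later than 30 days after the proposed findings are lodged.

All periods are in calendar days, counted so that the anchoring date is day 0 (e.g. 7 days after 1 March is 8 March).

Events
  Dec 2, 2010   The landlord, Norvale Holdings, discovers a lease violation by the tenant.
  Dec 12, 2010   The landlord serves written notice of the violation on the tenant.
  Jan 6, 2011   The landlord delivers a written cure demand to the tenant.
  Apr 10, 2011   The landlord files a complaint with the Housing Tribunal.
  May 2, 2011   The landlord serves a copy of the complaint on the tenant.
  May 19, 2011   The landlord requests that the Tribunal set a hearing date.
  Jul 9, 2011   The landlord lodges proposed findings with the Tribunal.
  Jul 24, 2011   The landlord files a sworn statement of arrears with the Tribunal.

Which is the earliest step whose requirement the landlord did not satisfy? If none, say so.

Step 3

Step 1 — 9 and 29 days from Dec 2, 2010 (when the violation is discovered) are Dec 11, 2010 and Dec 31, 2010 respectively; done Dec 12, 2010, which is between those dates.
Step 2 — must wait 23 days from Dec 12, 2010 (when the written notice is served), so not before Jan 4, 2011; done Jan 6, 2011, after the minimum wait.
Step 3 — counting 115 days from Dec 12, 2010 (when the written notice is served) gives a deadline of Apr 6, 2011; Apr 10, 2011 misses that deadline by 4 days.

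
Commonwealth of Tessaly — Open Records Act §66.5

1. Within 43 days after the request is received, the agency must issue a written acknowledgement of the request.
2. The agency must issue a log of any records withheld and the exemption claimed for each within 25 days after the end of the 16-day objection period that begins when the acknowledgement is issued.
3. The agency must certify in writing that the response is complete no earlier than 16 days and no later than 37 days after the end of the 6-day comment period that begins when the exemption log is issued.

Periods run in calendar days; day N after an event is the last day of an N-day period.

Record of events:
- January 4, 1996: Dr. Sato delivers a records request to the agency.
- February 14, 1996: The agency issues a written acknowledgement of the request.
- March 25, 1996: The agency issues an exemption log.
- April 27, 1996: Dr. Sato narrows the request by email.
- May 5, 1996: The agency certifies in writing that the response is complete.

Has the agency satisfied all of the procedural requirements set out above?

Step 1: 43 days after January 4, 1996 (when the request is received) is February 16, 1996; February 14, 1996 is within that limit.
Step 2: 25 days after March 1, 1996 (end of the 16-day objection period, which began when the acknowledgement is issued on February 14, 1996) is March 26, 1996; March 25, 1996 is within that limit.
Step 3: the window is 16–37 days after March 31, 1996 (end of the 6-day comment period, which began when the exemption log is issued on March 25, 1996), so April 16, 1996 through May 7, 1996; done May 5, 1996 — within the window.

Yes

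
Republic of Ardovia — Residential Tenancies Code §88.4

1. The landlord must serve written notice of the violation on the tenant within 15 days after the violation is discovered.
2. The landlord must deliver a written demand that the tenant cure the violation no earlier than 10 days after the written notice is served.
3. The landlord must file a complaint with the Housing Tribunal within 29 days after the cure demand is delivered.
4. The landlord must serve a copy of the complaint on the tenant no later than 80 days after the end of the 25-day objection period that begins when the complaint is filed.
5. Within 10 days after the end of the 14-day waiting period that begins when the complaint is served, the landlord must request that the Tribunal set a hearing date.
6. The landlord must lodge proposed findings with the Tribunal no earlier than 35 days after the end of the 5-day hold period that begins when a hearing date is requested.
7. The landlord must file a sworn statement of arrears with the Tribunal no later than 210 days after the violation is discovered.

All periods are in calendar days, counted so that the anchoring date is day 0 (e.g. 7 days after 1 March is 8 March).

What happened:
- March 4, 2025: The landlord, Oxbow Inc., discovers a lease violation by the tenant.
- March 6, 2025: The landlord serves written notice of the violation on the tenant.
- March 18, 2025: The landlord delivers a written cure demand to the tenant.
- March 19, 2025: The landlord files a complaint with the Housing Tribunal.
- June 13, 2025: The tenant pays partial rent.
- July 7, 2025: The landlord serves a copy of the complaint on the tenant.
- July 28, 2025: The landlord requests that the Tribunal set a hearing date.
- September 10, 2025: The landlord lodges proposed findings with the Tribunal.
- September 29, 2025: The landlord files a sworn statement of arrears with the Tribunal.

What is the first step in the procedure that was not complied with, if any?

(1) due by March 4, 2025 + 15 days = March 19, 2025; completed March 6, 2025, before the deadline.
(2) permitted from March 6, 2025 + 10 days = March 16, 2025 onward; March 18, 2025 is on or after that date.
(3) due by March 18, 2025 + 29 days = April 16, 2025; completed March 19, 2025, before the deadline.
(4) due by April 13, 2025 + 80 days = July 2, 2025; July 7, 2025 misses that deadline by 5 days.
Later steps need not be reached.

Step 4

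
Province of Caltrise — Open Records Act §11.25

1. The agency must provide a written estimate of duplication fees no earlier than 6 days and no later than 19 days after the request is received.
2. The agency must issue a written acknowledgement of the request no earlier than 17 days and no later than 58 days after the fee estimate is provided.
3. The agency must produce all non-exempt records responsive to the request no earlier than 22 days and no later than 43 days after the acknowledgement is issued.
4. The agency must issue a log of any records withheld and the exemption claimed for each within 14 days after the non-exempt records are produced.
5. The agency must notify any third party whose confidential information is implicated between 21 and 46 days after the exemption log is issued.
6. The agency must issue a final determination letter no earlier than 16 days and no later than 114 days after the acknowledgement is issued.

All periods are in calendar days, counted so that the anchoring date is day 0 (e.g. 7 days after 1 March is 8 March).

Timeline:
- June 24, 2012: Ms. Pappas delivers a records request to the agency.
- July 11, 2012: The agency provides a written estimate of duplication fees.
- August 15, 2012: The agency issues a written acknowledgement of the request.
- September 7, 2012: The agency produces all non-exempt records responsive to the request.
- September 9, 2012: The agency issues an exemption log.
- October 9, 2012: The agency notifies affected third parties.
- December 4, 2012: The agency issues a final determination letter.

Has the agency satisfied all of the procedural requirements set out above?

Yes

Step 1 — 6 and 19 days from June 24, 2012 (when the request is received) are June 30, 2012 and July 13, 2012 respectively; July 11, 2012 falls inside that range.
Step 2 — 17 and 58 days from July 11, 2012 (when the fee estimate is provided) are July 28, 2012 and September 7, 2012 respectively; done August 15, 2012 — within the window.
Step 3 — 22 and 43 days from August 15, 2012 (when the acknowledgement is issued) are September 6, 2012 and September 27, 2012 respectively; September 7, 2012 falls inside that range.
Step 4 — counting 14 days from September 7, 2012 (when the non-exempt records are produced) gives a deadline of September 21, 2012; done September 9, 2012 — timely.
Step 5 — 21 and 46 days from September 9, 2012 (when the exemption log is issued) are September 30, 2012 and October 25, 2012 respectively; October 9, 2012 falls inside that range.
Step 6 — 16 and 114 days from August 15, 2012 (when the acknowledgement is issued) are August 31, 2012 and December 7, 2012 respectively; done December 4, 2012, which is between those dates.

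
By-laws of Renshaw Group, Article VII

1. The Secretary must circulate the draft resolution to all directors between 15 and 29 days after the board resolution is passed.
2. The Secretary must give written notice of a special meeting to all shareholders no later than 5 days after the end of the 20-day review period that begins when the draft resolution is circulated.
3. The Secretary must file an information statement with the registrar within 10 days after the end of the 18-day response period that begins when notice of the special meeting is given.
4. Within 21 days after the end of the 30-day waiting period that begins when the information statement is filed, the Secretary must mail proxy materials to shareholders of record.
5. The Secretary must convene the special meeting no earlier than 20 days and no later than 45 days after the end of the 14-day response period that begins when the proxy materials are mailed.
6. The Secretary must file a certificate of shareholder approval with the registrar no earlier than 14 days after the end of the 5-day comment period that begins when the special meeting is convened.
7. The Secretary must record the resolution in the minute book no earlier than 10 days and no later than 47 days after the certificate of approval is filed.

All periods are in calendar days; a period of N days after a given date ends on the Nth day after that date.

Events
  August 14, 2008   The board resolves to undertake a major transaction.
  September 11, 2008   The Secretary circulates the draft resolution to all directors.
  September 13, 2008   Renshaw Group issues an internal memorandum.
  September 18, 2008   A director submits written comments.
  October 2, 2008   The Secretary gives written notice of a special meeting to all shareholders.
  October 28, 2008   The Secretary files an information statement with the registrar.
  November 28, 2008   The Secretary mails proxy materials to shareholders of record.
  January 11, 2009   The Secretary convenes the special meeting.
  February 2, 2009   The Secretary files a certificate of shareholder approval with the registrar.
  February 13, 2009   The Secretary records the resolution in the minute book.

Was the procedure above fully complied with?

Step 1: the window is 15–29 days after August 14, 2008 (when the board resolution is passed), so August 29, 2008 through September 12, 2008; done September 11, 2008 — within the window.
Step 2: 5 days after October 1, 2008 (end of the 20-day review period, which began when the draft resolution is circulated on September 11, 2008) is October 6, 2008; completed October 2, 2008, before the deadline.
Step 3: 10 days after October 20, 2008 (end of the 18-day response period, which began when notice of the special meeting is given on October 2, 2008) is October 30, 2008; done October 28, 2008 — timely.
Step 4: 21 days after November 27, 2008 (end of the 30-day waiting period, which began when the information statement is filed on October 28, 2008) is December 18, 2008; done November 28, 2008 — timely.
Step 5: the window is 20–45 days after December 12, 2008 (end of the 14-day response period, which began when the proxy materials are mailed on November 28, 2008), so January 1, 2009 through January 26, 2009; done January 11, 2009, which is between those dates.
Step 6: the earliest permitted date is 14 days after January 16, 2009 (end of the 5-day comment period, which began when the special meeting is convened on January 11, 2009), i.e. January 30, 2009; February 2, 2009 is on or after that date.
Step 7: the window is 10–47 days after February 2, 2009 (when the certificate of approval is filed), so February 12, 2009 through March 21, 2009; done February 13, 2009, which is between those dates.

Yes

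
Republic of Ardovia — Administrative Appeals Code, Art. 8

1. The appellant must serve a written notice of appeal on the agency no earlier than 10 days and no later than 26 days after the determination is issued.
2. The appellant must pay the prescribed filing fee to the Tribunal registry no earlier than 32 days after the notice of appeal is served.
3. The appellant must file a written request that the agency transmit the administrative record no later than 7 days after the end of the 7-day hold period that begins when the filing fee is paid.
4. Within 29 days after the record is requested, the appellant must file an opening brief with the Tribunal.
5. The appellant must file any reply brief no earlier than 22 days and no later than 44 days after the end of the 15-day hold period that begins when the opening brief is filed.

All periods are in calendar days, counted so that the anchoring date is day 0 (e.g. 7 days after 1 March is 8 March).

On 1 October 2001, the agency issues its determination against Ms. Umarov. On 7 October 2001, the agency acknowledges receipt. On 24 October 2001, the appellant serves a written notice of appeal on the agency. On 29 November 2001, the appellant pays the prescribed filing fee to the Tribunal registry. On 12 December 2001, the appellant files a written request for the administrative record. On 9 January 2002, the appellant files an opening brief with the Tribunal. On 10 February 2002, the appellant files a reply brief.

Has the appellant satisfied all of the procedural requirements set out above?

(1) the permitted window runs from 1 October 2001 + 10 = 11 October 2001 to 1 October 2001 + 26 = 27 October 2001; 24 October 2001 falls inside that range.
(2) permitted from 24 October 2001 + 32 days = 25 November 2001 onward; 29 November 2001 is on or after that date.
(3) due by 6 December 2001 + 7 days = 13 December 2001; done 12 December 2001 — timely.
(4) due by 12 December 2001 + 29 days = 10 January 2002; completed 9 January 2002, before the deadline.
(5) the permitted window runs from 24 January 2002 + 22 = 15 February 2002 to 24 January 2002 + 44 = 9 March 2002; 10 February 2002 is 5 days too early.

No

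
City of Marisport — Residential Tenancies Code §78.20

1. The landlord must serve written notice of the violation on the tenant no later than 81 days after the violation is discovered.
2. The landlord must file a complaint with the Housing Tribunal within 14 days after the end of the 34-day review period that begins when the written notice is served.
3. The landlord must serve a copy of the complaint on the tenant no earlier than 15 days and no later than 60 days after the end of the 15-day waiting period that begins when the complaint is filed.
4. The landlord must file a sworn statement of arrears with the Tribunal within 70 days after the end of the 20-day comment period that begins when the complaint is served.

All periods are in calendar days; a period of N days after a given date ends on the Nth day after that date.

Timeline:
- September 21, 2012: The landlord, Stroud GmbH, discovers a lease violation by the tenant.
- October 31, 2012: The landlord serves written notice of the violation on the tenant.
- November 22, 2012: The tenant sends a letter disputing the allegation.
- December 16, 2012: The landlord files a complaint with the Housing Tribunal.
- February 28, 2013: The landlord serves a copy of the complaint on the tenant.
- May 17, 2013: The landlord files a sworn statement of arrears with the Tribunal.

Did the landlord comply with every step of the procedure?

Yes

Step 1 — counting 81 days from September 21, 2012 (when the violation is discovered) gives a deadline of December 11, 2012; October 31, 2012 is within that limit.
Step 2 — counting 14 days from December 4, 2012 (end of the 34-day review period, which began when the written notice is served on October 31, 2012) gives a deadline of December 18, 2012; completed December 16, 2012, before the deadline.
Step 3 — 15 and 60 days from December 31, 2012 (end of the 15-day waiting period, which began when the complaint is filed on December 16, 2012) are January 15, 2013 and March 1, 2013 respectively; done February 28, 2013 — within the window.
Step 4 — counting 70 days from March 20, 2013 (end of the 20-day comment period, which began when the complaint is served on February 28, 2013) gives a deadline of May 29, 2013; May 17, 2013 is within that limit.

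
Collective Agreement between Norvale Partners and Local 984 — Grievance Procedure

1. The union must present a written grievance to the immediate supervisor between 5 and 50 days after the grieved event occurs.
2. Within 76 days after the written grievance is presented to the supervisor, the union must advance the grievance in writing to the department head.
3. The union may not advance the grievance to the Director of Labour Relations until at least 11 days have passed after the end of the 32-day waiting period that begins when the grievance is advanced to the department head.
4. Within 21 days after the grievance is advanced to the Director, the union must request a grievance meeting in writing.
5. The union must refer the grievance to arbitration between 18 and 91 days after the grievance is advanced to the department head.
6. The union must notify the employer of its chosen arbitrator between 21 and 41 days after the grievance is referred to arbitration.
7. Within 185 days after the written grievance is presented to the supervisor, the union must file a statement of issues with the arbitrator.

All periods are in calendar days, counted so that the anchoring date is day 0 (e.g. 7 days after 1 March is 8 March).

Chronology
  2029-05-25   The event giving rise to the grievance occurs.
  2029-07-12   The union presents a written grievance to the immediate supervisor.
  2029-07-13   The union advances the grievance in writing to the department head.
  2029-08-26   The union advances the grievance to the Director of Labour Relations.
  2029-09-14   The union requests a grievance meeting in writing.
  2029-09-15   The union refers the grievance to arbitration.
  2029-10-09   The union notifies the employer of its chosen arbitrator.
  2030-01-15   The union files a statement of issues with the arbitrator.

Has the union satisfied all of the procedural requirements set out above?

No

Step 1 — 5 and 50 days from 2029-05-25 (when the grieved event occurs) are 2029-05-30 and 2029-07-14 respectively; done 2029-07-12 — within the window.
Step 2 — counting 76 days from 2029-07-12 (when the written grievance is presented to the supervisor) gives a deadline of 2029-09-26; 2029-07-13 is within that limit.
Step 3 — must wait 11 days from 2029-08-14 (end of the 32-day waiting period, which began when the grievance is advanced to the department head on 2029-07-13), so not before 2029-08-25; done 2029-08-26, after the minimum wait.
Step 4 — counting 21 days from 2029-08-26 (when the grievance is advanced to the Director) gives a deadline of 2029-09-16; completed 2029-09-14, before the deadline.
Step 5 — 18 and 91 days from 2029-07-13 (when the grievance is advanced to the department head) are 2029-07-31 and 2029-10-12 respectively; done 2029-09-15, which is between those dates.
Step 6 — 21 and 41 days from 2029-09-15 (when the grievance is referred to arbitration) are 2029-10-06 and 2029-10-26 respectively; 2029-10-09 falls inside that range.
Step 7 — counting 185 days from 2029-07-12 (when the written grievance is presented to the supervisor) gives a deadline of 2030-01-13; not done until 2030-01-15, 2 days after the deadline.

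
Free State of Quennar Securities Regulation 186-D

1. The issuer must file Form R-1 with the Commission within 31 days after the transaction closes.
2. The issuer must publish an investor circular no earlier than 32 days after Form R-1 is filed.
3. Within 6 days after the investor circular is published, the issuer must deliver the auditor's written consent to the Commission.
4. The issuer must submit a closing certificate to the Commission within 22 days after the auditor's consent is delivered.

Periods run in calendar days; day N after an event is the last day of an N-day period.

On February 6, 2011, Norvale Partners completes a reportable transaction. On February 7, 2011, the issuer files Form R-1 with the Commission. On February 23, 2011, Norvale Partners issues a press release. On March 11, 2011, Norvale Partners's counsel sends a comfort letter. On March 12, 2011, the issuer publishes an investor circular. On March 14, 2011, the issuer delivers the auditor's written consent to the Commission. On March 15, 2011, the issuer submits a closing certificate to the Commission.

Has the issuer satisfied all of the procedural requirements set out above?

Yes

Step 1 — counting 31 days from February 6, 2011 (when the transaction closes) gives a deadline of March 9, 2011; completed February 7, 2011, before the deadline.
Step 2 — must wait 32 days from February 7, 2011 (when Form R-1 is filed), so not before March 11, 2011; done March 12, 2011 — permitted.
Step 3 — counting 6 days from March 12, 2011 (when the investor circular is published) gives a deadline of March 18, 2011; completed March 14, 2011, before the deadline.
Step 4 — counting 22 days from March 14, 2011 (when the auditor's consent is delivered) gives a deadline of April 5, 2011; completed March 15, 2011, before the deadline.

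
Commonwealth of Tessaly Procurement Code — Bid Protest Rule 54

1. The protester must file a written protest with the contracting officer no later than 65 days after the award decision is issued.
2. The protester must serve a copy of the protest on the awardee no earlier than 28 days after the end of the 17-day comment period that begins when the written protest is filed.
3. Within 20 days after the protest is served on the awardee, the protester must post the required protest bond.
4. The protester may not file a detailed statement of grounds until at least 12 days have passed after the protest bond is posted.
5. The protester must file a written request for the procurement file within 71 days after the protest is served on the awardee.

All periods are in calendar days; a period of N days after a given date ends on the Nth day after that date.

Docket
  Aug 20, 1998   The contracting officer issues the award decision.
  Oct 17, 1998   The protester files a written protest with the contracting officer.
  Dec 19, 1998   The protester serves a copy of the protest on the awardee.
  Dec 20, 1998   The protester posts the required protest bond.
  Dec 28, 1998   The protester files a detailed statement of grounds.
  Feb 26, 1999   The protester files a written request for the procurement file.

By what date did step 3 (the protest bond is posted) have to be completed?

Step 3 runs from Dec 19, 1998, when the protest is served on the awardee. 20 days after Dec 19, 1998 is Jan 8, 1999.

Jan 8, 1999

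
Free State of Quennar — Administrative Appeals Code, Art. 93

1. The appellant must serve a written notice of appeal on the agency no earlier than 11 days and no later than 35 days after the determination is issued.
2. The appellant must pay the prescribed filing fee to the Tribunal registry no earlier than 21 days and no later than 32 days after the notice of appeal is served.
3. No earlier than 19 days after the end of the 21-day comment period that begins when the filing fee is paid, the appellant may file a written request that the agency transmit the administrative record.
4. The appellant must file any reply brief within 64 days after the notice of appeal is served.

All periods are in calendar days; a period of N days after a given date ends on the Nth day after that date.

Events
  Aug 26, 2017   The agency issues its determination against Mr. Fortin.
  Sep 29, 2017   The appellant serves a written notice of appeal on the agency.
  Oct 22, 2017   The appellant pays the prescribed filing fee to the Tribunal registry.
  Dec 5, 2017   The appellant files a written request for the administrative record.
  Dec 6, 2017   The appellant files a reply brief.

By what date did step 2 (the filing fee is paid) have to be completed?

Step 2 runs from Sep 29, 2017, when the notice of appeal is served. The window is 21–32 days after Sep 29, 2017; it closes on Oct 31, 2017.

Oct 31, 2017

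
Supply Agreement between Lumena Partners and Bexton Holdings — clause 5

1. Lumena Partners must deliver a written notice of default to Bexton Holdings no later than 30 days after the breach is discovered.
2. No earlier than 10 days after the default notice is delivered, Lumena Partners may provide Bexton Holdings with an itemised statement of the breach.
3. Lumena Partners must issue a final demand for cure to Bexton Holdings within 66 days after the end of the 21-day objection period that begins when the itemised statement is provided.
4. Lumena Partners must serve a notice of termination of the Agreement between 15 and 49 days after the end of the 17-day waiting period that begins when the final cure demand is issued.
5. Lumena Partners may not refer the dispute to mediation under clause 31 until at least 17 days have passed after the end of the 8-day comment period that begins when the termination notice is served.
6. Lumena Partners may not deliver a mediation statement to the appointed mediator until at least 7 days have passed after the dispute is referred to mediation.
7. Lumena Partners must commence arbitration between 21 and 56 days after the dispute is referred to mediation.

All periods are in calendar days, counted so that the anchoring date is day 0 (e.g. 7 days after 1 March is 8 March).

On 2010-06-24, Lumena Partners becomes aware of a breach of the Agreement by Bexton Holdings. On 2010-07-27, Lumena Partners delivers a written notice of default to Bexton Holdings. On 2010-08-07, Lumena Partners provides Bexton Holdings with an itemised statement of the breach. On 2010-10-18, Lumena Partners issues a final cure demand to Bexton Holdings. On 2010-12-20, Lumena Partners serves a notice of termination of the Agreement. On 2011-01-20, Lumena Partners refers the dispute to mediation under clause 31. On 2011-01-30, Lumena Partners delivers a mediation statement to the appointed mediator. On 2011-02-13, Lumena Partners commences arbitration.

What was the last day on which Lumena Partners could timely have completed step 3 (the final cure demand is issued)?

2010-11-02

The itemised statement is provided on 2010-08-07; the 21-day objection period therefore ends 2010-08-28, and step 3 runs from that date. 66 days after 2010-08-28 is 2010-11-02.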